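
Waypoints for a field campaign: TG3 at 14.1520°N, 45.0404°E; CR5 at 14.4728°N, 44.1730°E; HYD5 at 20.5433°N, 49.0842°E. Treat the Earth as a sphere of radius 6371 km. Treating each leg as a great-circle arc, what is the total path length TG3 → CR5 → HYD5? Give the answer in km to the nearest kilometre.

TG3→CR5: c = 0.015701 rad, d = 100.03 km
CR5→HYD5: c = 0.133788 rad, d = 852.37 km
Total = 100.03 + 852.37 = 952.40 km

952 km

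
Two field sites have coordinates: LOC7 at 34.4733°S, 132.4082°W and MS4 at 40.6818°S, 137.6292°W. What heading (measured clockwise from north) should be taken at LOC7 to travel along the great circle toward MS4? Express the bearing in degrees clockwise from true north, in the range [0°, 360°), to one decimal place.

Δλ = -5.2210°
y = sin Δλ · cos φ₂ = -0.069007
x = cos φ₁ sin φ₂ − sin φ₁ cos φ₂ cos Δλ = -0.109928
θ = atan2(y, x) = -147.8814° → 212.1186° (mod 360°)

212.1°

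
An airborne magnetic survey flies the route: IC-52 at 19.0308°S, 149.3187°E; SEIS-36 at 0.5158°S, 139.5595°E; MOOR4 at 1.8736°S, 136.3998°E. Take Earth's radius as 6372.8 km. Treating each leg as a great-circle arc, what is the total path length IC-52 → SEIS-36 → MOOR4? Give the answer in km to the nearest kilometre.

2701 km

IC-52→SEIS-36: c = 0.363773 rad, d = 2318.25 km
SEIS-36→MOOR4: c = 0.060011 rad, d = 382.44 km
Total = 2318.25 + 382.44 = 2700.69 km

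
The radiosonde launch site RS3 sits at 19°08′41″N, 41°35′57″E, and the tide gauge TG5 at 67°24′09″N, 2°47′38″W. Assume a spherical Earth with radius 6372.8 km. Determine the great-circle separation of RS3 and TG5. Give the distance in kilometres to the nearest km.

6206 km

RS3: φ = +19.14472°, λ = +41.59917°
TG5: φ = +67.40250°, λ = -2.79389°
Δφ = 48.2578°,  Δλ = -44.3931°
a = sin²(Δφ/2) + cos φ₁ cos φ₂ sin²(Δλ/2) = 0.218918
c = 2·arcsin(√a) = 0.973796 rad = 55.7944°
d = R·c = 6372.8 × 0.973796 = 6205.8 km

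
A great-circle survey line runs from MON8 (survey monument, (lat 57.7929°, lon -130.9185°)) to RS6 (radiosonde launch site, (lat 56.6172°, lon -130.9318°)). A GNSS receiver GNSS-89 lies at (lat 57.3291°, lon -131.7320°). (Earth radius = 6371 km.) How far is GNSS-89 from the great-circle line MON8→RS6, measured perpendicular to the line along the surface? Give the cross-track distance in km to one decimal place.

48.5 km

δ₁₃ = central angle MON8→GNSS-89 = 0.011114 rad  (haversine)
θ₁₃ = bearing MON8→GNSS-89 = 223.598°,  θ₁₂ = bearing MON8→RS6 = 180.357°
dₓₜ = R·arcsin(sin δ₁₃ · sin(θ₁₃ − θ₁₂)) = 6371·arcsin(0.01111·sin(43.241°)) = 48.509 km
|dₓₜ| = 48.509 km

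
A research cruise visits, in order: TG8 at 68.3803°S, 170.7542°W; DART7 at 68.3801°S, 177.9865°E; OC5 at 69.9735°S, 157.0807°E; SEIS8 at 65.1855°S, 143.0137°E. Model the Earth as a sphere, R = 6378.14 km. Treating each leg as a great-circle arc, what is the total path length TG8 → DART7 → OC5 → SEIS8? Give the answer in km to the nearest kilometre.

TG8→DART7: c = 0.072303 rad, d = 461.16 km
DART7→OC5: c = 0.131952 rad, d = 841.61 km
OC5→SEIS8: c = 0.124978 rad, d = 797.13 km
Total = 461.16 + 841.61 + 797.13 = 2099.90 km

2100 km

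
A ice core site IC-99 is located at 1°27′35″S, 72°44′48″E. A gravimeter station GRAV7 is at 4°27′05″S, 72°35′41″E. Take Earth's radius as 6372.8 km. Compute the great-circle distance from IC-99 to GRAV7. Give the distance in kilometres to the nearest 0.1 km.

333.2 km

IC-99: φ = -1.45972°, λ = +72.74667°
GRAV7: φ = -4.45139°, λ = +72.59472°
Δφ = -2.9917°,  Δλ = -0.1519°
a = sin²(Δφ/2) + cos φ₁ cos φ₂ sin²(Δλ/2) = 0.000683
c = 2·arcsin(√a) = 0.052282 rad = 2.9955°
d = R·c = 6372.8 × 0.052282 = 333.2 km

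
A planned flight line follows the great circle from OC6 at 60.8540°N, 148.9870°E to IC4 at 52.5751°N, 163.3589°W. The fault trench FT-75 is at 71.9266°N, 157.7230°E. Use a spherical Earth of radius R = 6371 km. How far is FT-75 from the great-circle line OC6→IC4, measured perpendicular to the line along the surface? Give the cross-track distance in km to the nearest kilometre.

δ₁₃ = central angle OC6→FT-75 = 0.202177 rad  (haversine)
θ₁₃ = bearing OC6→FT-75 = 13.571°,  θ₁₂ = bearing OC6→IC4 = 86.274°
dₓₜ = R·arcsin(sin δ₁₃ · sin(θ₁₃ − θ₁₂)) = 6371·arcsin(0.20080·sin(-72.703°)) = -1229.068 km
|dₓₜ| = 1229.068 km

1229 km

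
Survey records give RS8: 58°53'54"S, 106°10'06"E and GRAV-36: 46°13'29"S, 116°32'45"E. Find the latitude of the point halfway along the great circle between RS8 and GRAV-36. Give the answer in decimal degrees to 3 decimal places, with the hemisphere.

52.673°S

RS8: φ = -58.89833°, λ = +106.16833°
GRAV-36: φ = -46.22472°, λ = +116.54583°
Bx = cos φ₂ cos Δλ = 0.680515,  By = cos φ₂ sin Δλ = 0.124622
φₘ = atan2(sin φ₁ + sin φ₂, √((cos φ₁ + Bx)² + By²)) = -52.67263°
λₘ = λ₁ + atan2(By, cos φ₁ + Bx) = 112.11172°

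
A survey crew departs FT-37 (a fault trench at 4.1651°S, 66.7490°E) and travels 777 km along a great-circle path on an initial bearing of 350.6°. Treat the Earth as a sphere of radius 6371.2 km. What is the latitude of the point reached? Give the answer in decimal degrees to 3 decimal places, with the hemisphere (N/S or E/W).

2.729°N

δ = d/R = 777/6371.2 = 0.121955 rad
φ₂ = arcsin(sin φ₁ cos δ + cos φ₁ sin δ cos θ)
   = arcsin(-0.07263·0.99257 + 0.99736·0.12165·0.98657) = 2.72895°
λ₂ = λ₁ + atan2(sin θ sin δ cos φ₁, cos δ − sin φ₁ sin φ₂) = 65.60922°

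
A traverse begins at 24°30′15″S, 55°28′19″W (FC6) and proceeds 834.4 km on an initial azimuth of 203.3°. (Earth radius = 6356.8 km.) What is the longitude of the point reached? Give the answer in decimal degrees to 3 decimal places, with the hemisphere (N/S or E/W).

58.948°W

FC6: φ = -24.50417°, λ = -55.47194°
δ = d/R = 834.4/6356.8 = 0.131261 rad
φ₂ = arcsin(sin φ₁ cos δ + cos φ₁ sin δ cos θ)
   = arcsin(-0.41476·0.99140 + 0.90993·0.13088·-0.91845) = -31.37080°
λ₂ = λ₁ + atan2(sin θ sin δ cos φ₁, cos δ − sin φ₁ sin φ₂) = -58.94818°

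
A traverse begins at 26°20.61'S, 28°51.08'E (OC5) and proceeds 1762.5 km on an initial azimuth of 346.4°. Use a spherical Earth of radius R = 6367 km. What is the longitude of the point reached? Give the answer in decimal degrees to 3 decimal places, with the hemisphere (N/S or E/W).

25.099°E

OC5: φ = -26.34350°, λ = +28.85133°
δ = d/R = 1762.5/6367 = 0.276818 rad
φ₂ = arcsin(sin φ₁ cos δ + cos φ₁ sin δ cos θ)
   = arcsin(-0.44375·0.96193 + 0.89615·0.27330·0.97196) = -10.88340°
λ₂ = λ₁ + atan2(sin θ sin δ cos φ₁, cos δ − sin φ₁ sin φ₂) = 25.09919°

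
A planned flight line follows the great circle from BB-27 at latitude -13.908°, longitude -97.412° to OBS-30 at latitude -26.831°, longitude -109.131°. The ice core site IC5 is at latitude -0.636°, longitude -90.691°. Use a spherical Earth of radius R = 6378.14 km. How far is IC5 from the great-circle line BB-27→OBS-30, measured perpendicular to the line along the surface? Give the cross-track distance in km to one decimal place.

320.1 km

δ₁₃ = central angle BB-27→IC5 = 0.259100 rad  (haversine)
θ₁₃ = bearing BB-27→IC5 = 27.178°,  θ₁₂ = bearing BB-27→OBS-30 = 218.469°
dₓₜ = R·arcsin(sin δ₁₃ · sin(θ₁₃ − θ₁₂)) = 6378.14·arcsin(0.25621·sin(-191.290°)) = 320.069 km
|dₓₜ| = 320.069 km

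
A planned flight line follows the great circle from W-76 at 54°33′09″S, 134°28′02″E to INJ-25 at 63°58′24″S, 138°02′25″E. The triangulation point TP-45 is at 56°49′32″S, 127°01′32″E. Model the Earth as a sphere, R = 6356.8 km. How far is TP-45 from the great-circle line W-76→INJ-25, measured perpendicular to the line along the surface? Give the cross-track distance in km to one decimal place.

490.2 km

W-76: φ = -54.55250°, λ = +134.46722°
INJ-25: φ = -63.97333°, λ = +138.04028°
TP-45: φ = -56.82556°, λ = +127.02556°
δ₁₃ = central angle W-76→TP-45 = 0.083208 rad  (haversine)
θ₁₃ = bearing W-76→TP-45 = 238.508°,  θ₁₂ = bearing W-76→INJ-25 = 170.555°
dₓₜ = R·arcsin(sin δ₁₃ · sin(θ₁₃ − θ₁₂)) = 6356.8·arcsin(0.08311·sin(67.953°)) = 490.177 km
|dₓₜ| = 490.177 km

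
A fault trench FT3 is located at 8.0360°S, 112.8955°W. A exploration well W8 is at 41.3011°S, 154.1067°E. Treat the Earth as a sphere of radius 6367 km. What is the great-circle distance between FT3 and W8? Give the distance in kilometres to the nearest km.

9661 km

Δφ = -33.2651°,  Δλ = -92.9978°
a = sin²(Δφ/2) + cos φ₁ cos φ₂ sin²(Δλ/2) = 0.473318
c = 2·arcsin(√a) = 1.517407 rad = 86.9410°
d = R·c = 6367 × 1.517407 = 9661.3 km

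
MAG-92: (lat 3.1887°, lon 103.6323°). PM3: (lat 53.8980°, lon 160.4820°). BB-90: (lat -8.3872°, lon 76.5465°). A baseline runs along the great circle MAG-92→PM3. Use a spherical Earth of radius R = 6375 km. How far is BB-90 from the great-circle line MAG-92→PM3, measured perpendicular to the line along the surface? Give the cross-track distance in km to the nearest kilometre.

1801 km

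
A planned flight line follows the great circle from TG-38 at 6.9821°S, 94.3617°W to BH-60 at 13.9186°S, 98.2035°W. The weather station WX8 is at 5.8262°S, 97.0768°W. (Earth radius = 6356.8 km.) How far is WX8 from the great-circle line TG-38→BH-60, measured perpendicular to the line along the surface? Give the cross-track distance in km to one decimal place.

δ₁₃ = central angle TG-38→WX8 = 0.051230 rad  (haversine)
θ₁₃ = bearing TG-38→WX8 = 293.035°,  θ₁₂ = bearing TG-38→BH-60 = 208.250°
dₓₜ = R·arcsin(sin δ₁₃ · sin(θ₁₃ − θ₁₂)) = 6356.8·arcsin(0.05121·sin(84.785°)) = 324.312 km
|dₓₜ| = 324.312 km

324.3 km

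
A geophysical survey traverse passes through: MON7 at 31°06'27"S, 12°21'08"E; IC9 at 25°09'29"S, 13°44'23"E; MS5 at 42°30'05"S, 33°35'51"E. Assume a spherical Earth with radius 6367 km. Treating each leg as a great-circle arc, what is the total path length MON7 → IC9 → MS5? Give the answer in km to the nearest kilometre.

3321 km

MON7: φ = -31.10750°, λ = +12.35222°
IC9: φ = -25.15806°, λ = +13.73972°
MS5: φ = -42.50139°, λ = +33.59750°
MON7→IC9: c = 0.106007 rad, d = 674.95 km
IC9→MS5: c = 0.415646 rad, d = 2646.42 km
Total = 674.95 + 2646.42 = 3321.36 km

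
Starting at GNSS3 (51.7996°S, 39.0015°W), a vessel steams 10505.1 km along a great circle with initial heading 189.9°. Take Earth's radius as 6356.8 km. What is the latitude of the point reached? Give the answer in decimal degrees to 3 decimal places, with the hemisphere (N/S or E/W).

32.886°S

δ = d/R = 10505.1/6356.8 = 1.652577 rad
φ₂ = arcsin(sin φ₁ cos δ + cos φ₁ sin δ cos θ)
   = arcsin(-0.78585·-0.08169 + 0.61841·0.99666·-0.98511) = -32.88629°
λ₂ = λ₁ + atan2(sin θ sin δ cos φ₁, cos δ − sin φ₁ sin φ₂) = 152.77264°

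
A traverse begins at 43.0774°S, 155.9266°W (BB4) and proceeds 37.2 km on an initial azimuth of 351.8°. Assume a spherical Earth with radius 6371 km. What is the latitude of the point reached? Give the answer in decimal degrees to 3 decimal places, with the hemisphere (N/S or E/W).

δ = d/R = 37.2/6371 = 0.005839 rad
φ₂ = arcsin(sin φ₁ cos δ + cos φ₁ sin δ cos θ)
   = arcsin(-0.68299·0.99998 + 0.73043·0.00584·0.98978) = -42.74625°
λ₂ = λ₁ + atan2(sin θ sin δ cos φ₁, cos δ − sin φ₁ sin φ₂) = -155.99158°

42.746°S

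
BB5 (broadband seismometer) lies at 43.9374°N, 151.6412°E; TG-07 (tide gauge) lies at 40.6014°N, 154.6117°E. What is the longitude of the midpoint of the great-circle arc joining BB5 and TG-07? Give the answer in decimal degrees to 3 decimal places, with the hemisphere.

153.166°E

Bx = cos φ₂ cos Δλ = 0.758235,  By = cos φ₂ sin Δλ = 0.039346
φₘ = atan2(sin φ₁ + sin φ₂, √((cos φ₁ + Bx)² + By²)) = 42.27898°
λₘ = λ₁ + atan2(By, cos φ₁ + Bx) = 153.16577°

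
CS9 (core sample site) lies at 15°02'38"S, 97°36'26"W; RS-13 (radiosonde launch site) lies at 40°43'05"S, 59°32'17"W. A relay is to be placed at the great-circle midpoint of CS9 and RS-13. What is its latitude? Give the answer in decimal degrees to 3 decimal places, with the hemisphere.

29.212°S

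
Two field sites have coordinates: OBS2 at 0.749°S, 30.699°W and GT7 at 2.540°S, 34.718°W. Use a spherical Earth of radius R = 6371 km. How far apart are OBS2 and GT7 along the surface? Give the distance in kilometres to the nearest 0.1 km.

489.1 km

Δφ = -1.7910°,  Δλ = -4.0190°
a = sin²(Δφ/2) + cos φ₁ cos φ₂ sin²(Δλ/2) = 0.001473
c = 2·arcsin(√a) = 0.076766 rad = 4.3983°
d = R·c = 6371 × 0.076766 = 489.1 km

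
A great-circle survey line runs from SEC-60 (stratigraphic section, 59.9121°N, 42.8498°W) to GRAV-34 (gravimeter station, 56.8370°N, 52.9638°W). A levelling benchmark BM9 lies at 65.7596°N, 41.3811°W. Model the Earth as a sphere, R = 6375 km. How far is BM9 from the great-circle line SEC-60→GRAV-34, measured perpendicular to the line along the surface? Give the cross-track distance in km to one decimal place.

δ₁₃ = central angle SEC-60→BM9 = 0.102720 rad  (haversine)
θ₁₃ = bearing SEC-60→BM9 = 5.890°,  θ₁₂ = bearing SEC-60→GRAV-34 = 244.272°
dₓₜ = R·arcsin(sin δ₁₃ · sin(θ₁₃ − θ₁₂)) = 6375·arcsin(0.10254·sin(-238.381°)) = 557.361 km
|dₓₜ| = 557.361 km

557.4 km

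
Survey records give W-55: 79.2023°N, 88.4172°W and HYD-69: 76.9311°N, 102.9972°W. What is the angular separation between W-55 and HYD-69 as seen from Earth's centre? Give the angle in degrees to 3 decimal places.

3.758°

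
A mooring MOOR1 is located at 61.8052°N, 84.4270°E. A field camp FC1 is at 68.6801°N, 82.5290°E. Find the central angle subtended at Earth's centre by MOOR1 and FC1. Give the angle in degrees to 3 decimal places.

6.920°

Δφ = 6.8749°,  Δλ = -1.8980°
a = sin²(Δφ/2) + cos φ₁ cos φ₂ sin²(Δλ/2) = 0.003642
c = 2·arcsin(√a) = 0.120774 rad = 6.9199°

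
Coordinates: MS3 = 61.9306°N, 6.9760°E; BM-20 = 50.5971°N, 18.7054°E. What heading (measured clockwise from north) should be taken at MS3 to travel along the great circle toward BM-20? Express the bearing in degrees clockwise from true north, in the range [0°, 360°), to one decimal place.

145.1°

Δλ = 11.7294°
y = sin Δλ · cos φ₂ = 0.129042
x = cos φ₁ sin φ₂ − sin φ₁ cos φ₂ cos Δλ = -0.184824
θ = atan2(y, x) = 145.0776° → 145.0776° (mod 360°)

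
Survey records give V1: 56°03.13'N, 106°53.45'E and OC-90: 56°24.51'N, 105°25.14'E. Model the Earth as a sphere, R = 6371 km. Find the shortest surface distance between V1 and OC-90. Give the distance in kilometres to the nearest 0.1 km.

V1: φ = +56.05217°, λ = +106.89083°
OC-90: φ = +56.40850°, λ = +105.41900°
Δφ = 0.3563°,  Δλ = -1.4718°
a = sin²(Δφ/2) + cos φ₁ cos φ₂ sin²(Δλ/2) = 0.000061
c = 2·arcsin(√a) = 0.015574 rad = 0.8923°
d = R·c = 6371 × 0.015574 = 99.2 km

99.2 km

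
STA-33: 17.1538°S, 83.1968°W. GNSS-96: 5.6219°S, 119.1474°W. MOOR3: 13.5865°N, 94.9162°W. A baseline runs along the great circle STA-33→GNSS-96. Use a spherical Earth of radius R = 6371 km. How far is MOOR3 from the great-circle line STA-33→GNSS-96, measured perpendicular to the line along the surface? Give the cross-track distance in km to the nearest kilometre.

2926 km

δ₁₃ = central angle STA-33→MOOR3 = 0.573270 rad  (haversine)
θ₁₃ = bearing STA-33→MOOR3 = 338.653°,  θ₁₂ = bearing STA-33→GNSS-96 = 283.846°
dₓₜ = R·arcsin(sin δ₁₃ · sin(θ₁₃ − θ₁₂)) = 6371·arcsin(0.54238·sin(54.807°)) = 2925.657 km
|dₓₜ| = 2925.657 km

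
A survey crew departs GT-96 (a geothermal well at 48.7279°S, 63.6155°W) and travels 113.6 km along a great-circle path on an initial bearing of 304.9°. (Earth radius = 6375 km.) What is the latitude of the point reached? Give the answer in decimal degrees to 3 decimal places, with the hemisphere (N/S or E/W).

48.137°S

δ = d/R = 113.6/6375 = 0.017820 rad
φ₂ = arcsin(sin φ₁ cos δ + cos φ₁ sin δ cos θ)
   = arcsin(-0.75159·0.99984 + 0.65964·0.01782·0.57215) = -48.13687°
λ₂ = λ₁ + atan2(sin θ sin δ cos φ₁, cos δ − sin φ₁ sin φ₂) = -64.87029°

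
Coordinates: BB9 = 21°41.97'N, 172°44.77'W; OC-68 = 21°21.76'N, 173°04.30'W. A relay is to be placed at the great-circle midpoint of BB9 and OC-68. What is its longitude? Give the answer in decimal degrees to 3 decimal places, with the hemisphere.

172.909°W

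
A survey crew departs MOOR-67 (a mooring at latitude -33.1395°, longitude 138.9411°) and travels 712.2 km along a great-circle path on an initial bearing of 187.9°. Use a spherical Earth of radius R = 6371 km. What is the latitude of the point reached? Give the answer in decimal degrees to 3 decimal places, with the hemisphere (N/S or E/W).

39.479°S

δ = d/R = 712.2/6371 = 0.111788 rad
φ₂ = arcsin(sin φ₁ cos δ + cos φ₁ sin δ cos θ)
   = arcsin(-0.54668·0.99376 + 0.83734·0.11156·-0.99051) = -39.47863°
λ₂ = λ₁ + atan2(sin θ sin δ cos φ₁, cos δ − sin φ₁ sin φ₂) = 137.80287°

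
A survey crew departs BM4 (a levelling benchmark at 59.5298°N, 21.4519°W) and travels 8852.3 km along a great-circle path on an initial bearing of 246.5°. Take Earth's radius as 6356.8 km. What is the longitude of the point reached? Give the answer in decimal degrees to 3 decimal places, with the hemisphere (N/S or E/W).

δ = d/R = 8852.3/6356.8 = 1.392572 rad
φ₂ = arcsin(sin φ₁ cos δ + cos φ₁ sin δ cos θ)
   = arcsin(0.86189·0.17728 + 0.50709·0.98416·-0.39875) = -2.64802°
λ₂ = λ₁ + atan2(sin θ sin δ cos φ₁, cos δ − sin φ₁ sin φ₂) = -86.07372°

86.074°W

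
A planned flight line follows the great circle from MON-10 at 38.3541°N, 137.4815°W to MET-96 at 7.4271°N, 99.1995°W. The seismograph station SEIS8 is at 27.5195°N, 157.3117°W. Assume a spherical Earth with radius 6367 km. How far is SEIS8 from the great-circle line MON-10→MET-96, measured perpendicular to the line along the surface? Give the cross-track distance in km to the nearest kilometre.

1878 km

δ₁₃ = central angle MON-10→SEIS8 = 0.345417 rad  (haversine)
θ₁₃ = bearing MON-10→SEIS8 = 242.691°,  θ₁₂ = bearing MON-10→MET-96 = 121.849°
dₓₜ = R·arcsin(sin δ₁₃ · sin(θ₁₃ − θ₁₂)) = 6367·arcsin(0.33859·sin(120.841°)) = 1878.057 km
|dₓₜ| = 1878.057 km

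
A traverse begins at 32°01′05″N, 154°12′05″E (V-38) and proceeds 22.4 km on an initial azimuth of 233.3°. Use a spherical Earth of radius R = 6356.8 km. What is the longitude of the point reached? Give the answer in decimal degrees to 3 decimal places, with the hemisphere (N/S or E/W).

V-38: φ = +32.01806°, λ = +154.20139°
δ = d/R = 22.4/6356.8 = 0.003524 rad
φ₂ = arcsin(sin φ₁ cos δ + cos φ₁ sin δ cos θ)
   = arcsin(0.53019·0.99999 + 0.84788·0.00352·-0.59763) = 31.89725°
λ₂ = λ₁ + atan2(sin θ sin δ cos φ₁, cos δ − sin φ₁ sin φ₂) = 154.01072°

154.011°E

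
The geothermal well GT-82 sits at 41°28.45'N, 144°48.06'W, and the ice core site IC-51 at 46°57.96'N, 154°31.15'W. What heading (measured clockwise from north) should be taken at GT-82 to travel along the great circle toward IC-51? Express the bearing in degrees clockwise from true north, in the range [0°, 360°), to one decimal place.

GT-82: φ = +41.47417°, λ = -144.80100°
IC-51: φ = +46.96600°, λ = -154.51917°
Δλ = -9.7182°
y = sin Δλ · cos φ₂ = -0.115196
x = cos φ₁ sin φ₂ − sin φ₁ cos φ₂ cos Δλ = 0.102190
θ = atan2(y, x) = -48.4240° → 311.5760° (mod 360°)

311.6°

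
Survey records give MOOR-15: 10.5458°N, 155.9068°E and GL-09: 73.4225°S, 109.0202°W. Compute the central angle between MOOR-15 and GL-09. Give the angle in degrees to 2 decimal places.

Δφ = -83.9683°,  Δλ = 95.0730°
a = sin²(Δφ/2) + cos φ₁ cos φ₂ sin²(Δλ/2) = 0.600108
c = 2·arcsin(√a) = 1.772375 rad = 101.5496°

101.55°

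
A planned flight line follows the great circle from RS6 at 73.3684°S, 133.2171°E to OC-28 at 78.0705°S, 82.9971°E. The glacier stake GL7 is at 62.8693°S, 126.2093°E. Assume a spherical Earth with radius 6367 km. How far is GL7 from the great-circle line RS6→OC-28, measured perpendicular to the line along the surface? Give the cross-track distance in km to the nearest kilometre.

δ₁₃ = central angle RS6→GL7 = 0.188520 rad  (haversine)
θ₁₃ = bearing RS6→GL7 = 342.730°,  θ₁₂ = bearing RS6→OC-28 = 226.018°
dₓₜ = R·arcsin(sin δ₁₃ · sin(θ₁₃ − θ₁₂)) = 6367·arcsin(0.18741·sin(116.711°)) = 1070.913 km
|dₓₜ| = 1070.913 km

1071 km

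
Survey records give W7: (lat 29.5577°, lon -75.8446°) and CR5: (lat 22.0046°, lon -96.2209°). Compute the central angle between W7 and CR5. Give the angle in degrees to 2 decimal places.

Δφ = -7.5531°,  Δλ = -20.3763°
a = sin²(Δφ/2) + cos φ₁ cos φ₂ sin²(Δλ/2) = 0.029571
c = 2·arcsin(√a) = 0.345642 rad = 19.8038°

19.80°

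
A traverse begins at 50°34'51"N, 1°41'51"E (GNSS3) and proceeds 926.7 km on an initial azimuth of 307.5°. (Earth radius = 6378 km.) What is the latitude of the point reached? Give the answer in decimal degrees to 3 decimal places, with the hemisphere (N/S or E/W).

GNSS3: φ = +50.58083°, λ = +1.69750°
δ = d/R = 926.7/6378 = 0.145296 rad
φ₂ = arcsin(sin φ₁ cos δ + cos φ₁ sin δ cos θ)
   = arcsin(0.77252·0.98946 + 0.63499·0.14479·0.60876) = 55.11975°
λ₂ = λ₁ + atan2(sin θ sin δ cos φ₁, cos δ − sin φ₁ sin φ₂) = -9.88993°

55.120°N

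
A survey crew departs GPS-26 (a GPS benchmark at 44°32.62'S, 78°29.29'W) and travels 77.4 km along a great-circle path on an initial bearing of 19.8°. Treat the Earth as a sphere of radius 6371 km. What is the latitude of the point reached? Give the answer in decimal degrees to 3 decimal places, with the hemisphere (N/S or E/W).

43.888°S

GPS-26: φ = -44.54367°, λ = -78.48817°
δ = d/R = 77.4/6371 = 0.012149 rad
φ₂ = arcsin(sin φ₁ cos δ + cos φ₁ sin δ cos θ)
   = arcsin(-0.70145·0.99993 + 0.71272·0.01215·0.94088) = -43.88827°
λ₂ = λ₁ + atan2(sin θ sin δ cos φ₁, cos δ − sin φ₁ sin φ₂) = -78.16101°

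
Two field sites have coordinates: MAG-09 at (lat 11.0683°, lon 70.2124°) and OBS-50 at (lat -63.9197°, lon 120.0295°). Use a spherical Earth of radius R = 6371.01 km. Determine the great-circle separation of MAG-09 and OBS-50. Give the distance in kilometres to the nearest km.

9331 km

Δφ = -74.9880°,  Δλ = 49.8171°
a = sin²(Δφ/2) + cos φ₁ cos φ₂ sin²(Δλ/2) = 0.447023
c = 2·arcsin(√a) = 1.464642 rad = 83.9178°
d = R·c = 6371.01 × 1.464642 = 9331.3 km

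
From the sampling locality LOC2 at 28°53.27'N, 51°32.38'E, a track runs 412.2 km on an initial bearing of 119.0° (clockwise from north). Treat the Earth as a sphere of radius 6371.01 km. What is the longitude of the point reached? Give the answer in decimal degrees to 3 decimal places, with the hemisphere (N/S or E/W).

55.180°E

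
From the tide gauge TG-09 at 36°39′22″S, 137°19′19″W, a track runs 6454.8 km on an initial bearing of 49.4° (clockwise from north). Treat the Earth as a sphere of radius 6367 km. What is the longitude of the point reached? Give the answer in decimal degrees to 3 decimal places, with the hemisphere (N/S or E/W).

96.795°W

TG-09: φ = -36.65611°, λ = -137.32194°
δ = d/R = 6454.8/6367 = 1.013790 rad
φ₂ = arcsin(sin φ₁ cos δ + cos φ₁ sin δ cos θ)
   = arcsin(-0.59701·0.52865 + 0.80223·0.84884·0.65077) = 7.32796°
λ₂ = λ₁ + atan2(sin θ sin δ cos φ₁, cos δ − sin φ₁ sin φ₂) = -96.79479°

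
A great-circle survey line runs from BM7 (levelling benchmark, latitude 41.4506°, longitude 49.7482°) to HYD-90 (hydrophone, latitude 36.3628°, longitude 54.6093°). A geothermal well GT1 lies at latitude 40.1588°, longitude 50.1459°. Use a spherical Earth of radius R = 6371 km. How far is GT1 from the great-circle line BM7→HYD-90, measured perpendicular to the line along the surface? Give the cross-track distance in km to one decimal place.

δ₁₃ = central angle BM7→GT1 = 0.023150 rad  (haversine)
θ₁₃ = bearing BM7→GT1 = 166.752°,  θ₁₂ = bearing BM7→HYD-90 = 141.815°
dₓₜ = R·arcsin(sin δ₁₃ · sin(θ₁₃ − θ₁₂)) = 6371·arcsin(0.02315·sin(24.937°)) = 62.179 km
|dₓₜ| = 62.179 km

62.2 km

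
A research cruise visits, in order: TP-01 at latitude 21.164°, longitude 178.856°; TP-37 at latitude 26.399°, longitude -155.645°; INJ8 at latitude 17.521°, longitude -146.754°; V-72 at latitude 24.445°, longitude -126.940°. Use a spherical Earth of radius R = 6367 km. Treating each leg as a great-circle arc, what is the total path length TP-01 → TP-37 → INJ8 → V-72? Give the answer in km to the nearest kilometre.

6190 km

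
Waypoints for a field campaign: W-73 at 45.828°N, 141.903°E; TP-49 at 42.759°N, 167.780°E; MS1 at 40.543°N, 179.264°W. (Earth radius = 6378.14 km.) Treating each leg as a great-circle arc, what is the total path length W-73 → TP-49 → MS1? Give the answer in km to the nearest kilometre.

3185 km

W-73→TP-49: c = 0.326197 rad, d = 2080.53 km
TP-49→MS1: c = 0.173142 rad, d = 1104.32 km
Total = 2080.53 + 1104.32 = 3184.85 km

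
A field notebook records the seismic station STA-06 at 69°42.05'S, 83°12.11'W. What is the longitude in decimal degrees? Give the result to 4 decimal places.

83.2018°W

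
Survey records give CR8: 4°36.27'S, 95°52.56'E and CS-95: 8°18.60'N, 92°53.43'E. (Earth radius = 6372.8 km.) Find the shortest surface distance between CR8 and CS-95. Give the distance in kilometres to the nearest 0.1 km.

1474.1 km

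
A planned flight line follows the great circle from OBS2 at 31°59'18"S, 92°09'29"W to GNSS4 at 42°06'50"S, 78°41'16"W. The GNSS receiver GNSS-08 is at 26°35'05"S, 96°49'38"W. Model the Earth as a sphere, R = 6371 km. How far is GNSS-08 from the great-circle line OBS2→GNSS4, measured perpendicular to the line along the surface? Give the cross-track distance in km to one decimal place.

60.5 km

OBS2: φ = -31.98833°, λ = -92.15806°
GNSS4: φ = -42.11389°, λ = -78.68778°
GNSS-08: φ = -26.58472°, λ = -96.82722°
δ₁₃ = central angle OBS2→GNSS-08 = 0.118061 rad  (haversine)
θ₁₃ = bearing OBS2→GNSS-08 = 321.828°,  θ₁₂ = bearing OBS2→GNSS4 = 137.202°
dₓₜ = R·arcsin(sin δ₁₃ · sin(θ₁₃ − θ₁₂)) = 6371·arcsin(0.11779·sin(184.626°)) = -60.524 km
|dₓₜ| = 60.524 km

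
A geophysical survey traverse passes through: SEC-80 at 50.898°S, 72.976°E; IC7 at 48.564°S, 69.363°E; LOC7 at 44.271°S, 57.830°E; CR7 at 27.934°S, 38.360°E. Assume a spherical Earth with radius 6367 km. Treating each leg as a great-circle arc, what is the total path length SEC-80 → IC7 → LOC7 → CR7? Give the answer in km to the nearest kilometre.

SEC-80→IC7: c = 0.057613 rad, d = 366.82 km
IC7→LOC7: c = 0.157473 rad, d = 1002.63 km
LOC7→CR7: c = 0.393824 rad, d = 2507.48 km
Total = 366.82 + 1002.63 + 2507.48 = 3876.93 km

3877 km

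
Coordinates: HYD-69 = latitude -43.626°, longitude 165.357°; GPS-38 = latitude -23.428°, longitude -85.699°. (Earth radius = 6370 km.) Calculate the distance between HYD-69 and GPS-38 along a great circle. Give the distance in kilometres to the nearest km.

Δφ = 20.1980°,  Δλ = 108.9440°
a = sin²(Δφ/2) + cos φ₁ cos φ₂ sin²(Δλ/2) = 0.470651
c = 2·arcsin(√a) = 1.512065 rad = 86.6349°
d = R·c = 6370 × 1.512065 = 9631.9 km

9632 km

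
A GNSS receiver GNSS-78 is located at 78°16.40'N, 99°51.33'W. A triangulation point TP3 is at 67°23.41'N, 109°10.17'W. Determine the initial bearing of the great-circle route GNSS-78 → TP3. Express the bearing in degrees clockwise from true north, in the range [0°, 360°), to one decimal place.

198.7°

GNSS-78: φ = +78.27333°, λ = -99.85550°
TP3: φ = +67.39017°, λ = -109.16950°
Δλ = -9.3140°
y = sin Δλ · cos φ₂ = -0.062222
x = cos φ₁ sin φ₂ − sin φ₁ cos φ₂ cos Δλ = -0.183844
θ = atan2(y, x) = -161.3017° → 198.6983° (mod 360°)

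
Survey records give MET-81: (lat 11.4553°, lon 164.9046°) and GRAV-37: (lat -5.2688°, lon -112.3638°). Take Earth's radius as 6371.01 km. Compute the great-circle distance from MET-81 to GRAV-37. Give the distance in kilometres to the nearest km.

Δφ = -16.7241°,  Δλ = 82.7316°
a = sin²(Δφ/2) + cos φ₁ cos φ₂ sin²(Δλ/2) = 0.447382
c = 2·arcsin(√a) = 1.465365 rad = 83.9592°
d = R·c = 6371.01 × 1.465365 = 9335.9 km

9336 km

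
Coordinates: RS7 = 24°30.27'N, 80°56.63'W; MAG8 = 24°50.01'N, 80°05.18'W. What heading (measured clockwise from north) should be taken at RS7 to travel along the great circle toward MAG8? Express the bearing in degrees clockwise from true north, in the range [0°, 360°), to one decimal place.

RS7: φ = +24.50450°, λ = -80.94383°
MAG8: φ = +24.83350°, λ = -80.08633°
Δλ = 0.8575°
y = sin Δλ · cos φ₂ = 0.013582
x = cos φ₁ sin φ₂ − sin φ₁ cos φ₂ cos Δλ = 0.005784
θ = atan2(y, x) = 66.9317° → 66.9317° (mod 360°)

66.9°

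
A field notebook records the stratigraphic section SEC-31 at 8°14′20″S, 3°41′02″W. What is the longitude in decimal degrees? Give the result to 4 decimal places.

3.6839°W

3° + 41′/60 + 2″/3600 = 3 + 0.68333 + 0.00056 = 3.6839°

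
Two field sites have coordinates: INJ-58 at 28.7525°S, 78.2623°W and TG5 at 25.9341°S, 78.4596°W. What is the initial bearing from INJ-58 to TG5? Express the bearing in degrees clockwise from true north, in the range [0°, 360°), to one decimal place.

356.4°

Δλ = -0.1973°
y = sin Δλ · cos φ₂ = -0.003097
x = cos φ₁ sin φ₂ − sin φ₁ cos φ₂ cos Δλ = 0.049168
θ = atan2(y, x) = -3.6039° → 356.3961° (mod 360°)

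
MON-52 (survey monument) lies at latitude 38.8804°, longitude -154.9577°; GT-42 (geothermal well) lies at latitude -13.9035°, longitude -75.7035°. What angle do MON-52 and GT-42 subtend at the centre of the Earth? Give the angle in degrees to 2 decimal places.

90.57°

Δφ = -52.7839°,  Δλ = 79.2542°
a = sin²(Δφ/2) + cos φ₁ cos φ₂ sin²(Δλ/2) = 0.504968
c = 2·arcsin(√a) = 1.580732 rad = 90.5692°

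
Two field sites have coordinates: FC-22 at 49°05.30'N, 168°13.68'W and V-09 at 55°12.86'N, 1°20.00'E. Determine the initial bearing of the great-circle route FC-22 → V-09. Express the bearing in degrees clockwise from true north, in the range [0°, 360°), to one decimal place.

FC-22: φ = +49.08833°, λ = -168.22800°
V-09: φ = +55.21433°, λ = +1.33333°
Δλ = 169.5613°
y = sin Δλ · cos φ₂ = 0.103366
x = cos φ₁ sin φ₂ − sin φ₁ cos φ₂ cos Δλ = 0.961869
θ = atan2(y, x) = 6.1337° → 6.1337° (mod 360°)

6.1°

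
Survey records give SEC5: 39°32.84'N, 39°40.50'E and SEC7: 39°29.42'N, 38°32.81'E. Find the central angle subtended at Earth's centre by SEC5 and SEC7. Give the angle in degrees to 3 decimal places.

0.872°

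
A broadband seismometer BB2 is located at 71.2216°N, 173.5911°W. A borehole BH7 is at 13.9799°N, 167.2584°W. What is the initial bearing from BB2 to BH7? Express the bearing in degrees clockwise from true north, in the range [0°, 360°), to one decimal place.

Δλ = 6.3327°
y = sin Δλ · cos φ₂ = 0.107034
x = cos φ₁ sin φ₂ − sin φ₁ cos φ₂ cos Δλ = -0.835355
θ = atan2(y, x) = 172.6984° → 172.6984° (mod 360°)

172.7°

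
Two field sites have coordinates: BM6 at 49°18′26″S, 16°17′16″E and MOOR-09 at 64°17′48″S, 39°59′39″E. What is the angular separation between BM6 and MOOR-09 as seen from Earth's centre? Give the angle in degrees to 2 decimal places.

19.59°

BM6: φ = -49.30722°, λ = +16.28778°
MOOR-09: φ = -64.29667°, λ = +39.99417°
Δφ = -14.9894°,  Δλ = 23.7064°
a = sin²(Δφ/2) + cos φ₁ cos φ₂ sin²(Δλ/2) = 0.028944
c = 2·arcsin(√a) = 0.341923 rad = 19.5907°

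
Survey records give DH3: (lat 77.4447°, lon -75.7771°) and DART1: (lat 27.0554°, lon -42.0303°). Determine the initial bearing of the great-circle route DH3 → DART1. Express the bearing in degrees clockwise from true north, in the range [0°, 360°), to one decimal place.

Δλ = 33.7468°
y = sin Δλ · cos φ₂ = 0.494731
x = cos φ₁ sin φ₂ − sin φ₁ cos φ₂ cos Δλ = -0.623923
θ = atan2(y, x) = 141.5878° → 141.5878° (mod 360°)

141.6°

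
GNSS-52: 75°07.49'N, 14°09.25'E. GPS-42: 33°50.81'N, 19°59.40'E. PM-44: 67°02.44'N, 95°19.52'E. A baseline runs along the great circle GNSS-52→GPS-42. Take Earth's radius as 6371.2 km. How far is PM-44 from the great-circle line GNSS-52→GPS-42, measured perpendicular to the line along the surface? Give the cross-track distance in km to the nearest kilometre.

2657 km

GNSS-52: φ = +75.12483°, λ = +14.15417°
GPS-42: φ = +33.84683°, λ = +19.99000°
PM-44: φ = +67.04067°, λ = +95.32533°
δ₁₃ = central angle GNSS-52→PM-44 = 0.438726 rad  (haversine)
θ₁₃ = bearing GNSS-52→PM-44 = 65.150°,  θ₁₂ = bearing GNSS-52→GPS-42 = 172.660°
dₓₜ = R·arcsin(sin δ₁₃ · sin(θ₁₃ − θ₁₂)) = 6371.2·arcsin(0.42479·sin(-107.510°)) = -2657.382 km
|dₓₜ| = 2657.382 km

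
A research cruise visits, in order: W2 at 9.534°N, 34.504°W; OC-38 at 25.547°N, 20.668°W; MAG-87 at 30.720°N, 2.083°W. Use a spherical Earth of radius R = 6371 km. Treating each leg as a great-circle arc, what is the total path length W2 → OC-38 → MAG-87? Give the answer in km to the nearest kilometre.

W2→OC-38: c = 0.361459 rad, d = 2302.86 km
OC-38→MAG-87: c = 0.299515 rad, d = 1908.21 km
Total = 2302.86 + 1908.21 = 4211.07 km

4211 km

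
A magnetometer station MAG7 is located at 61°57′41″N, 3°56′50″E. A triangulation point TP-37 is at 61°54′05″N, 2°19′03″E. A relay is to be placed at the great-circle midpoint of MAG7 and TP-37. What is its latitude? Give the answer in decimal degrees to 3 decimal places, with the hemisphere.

61.934°N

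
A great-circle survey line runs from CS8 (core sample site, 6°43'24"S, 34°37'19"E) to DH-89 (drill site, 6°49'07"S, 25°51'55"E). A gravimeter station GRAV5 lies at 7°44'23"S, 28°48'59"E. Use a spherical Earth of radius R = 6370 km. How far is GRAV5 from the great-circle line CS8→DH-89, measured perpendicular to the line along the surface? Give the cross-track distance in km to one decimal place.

104.0 km

CS8: φ = -6.72333°, λ = +34.62194°
DH-89: φ = -6.81861°, λ = +25.86528°
GRAV5: φ = -7.73972°, λ = +28.81639°
δ₁₃ = central angle CS8→GRAV5 = 0.102071 rad  (haversine)
θ₁₃ = bearing CS8→GRAV5 = 259.635°,  θ₁₂ = bearing CS8→DH-89 = 268.856°
dₓₜ = R·arcsin(sin δ₁₃ · sin(θ₁₃ − θ₁₂)) = 6370·arcsin(0.10189·sin(-9.222°)) = -104.021 km
|dₓₜ| = 104.021 km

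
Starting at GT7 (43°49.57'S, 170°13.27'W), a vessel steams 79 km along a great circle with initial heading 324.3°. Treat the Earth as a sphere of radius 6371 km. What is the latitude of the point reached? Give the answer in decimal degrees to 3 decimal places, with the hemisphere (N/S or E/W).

43.248°S

GT7: φ = -43.82617°, λ = -170.22117°
δ = d/R = 79/6371 = 0.012400 rad
φ₂ = arcsin(sin φ₁ cos δ + cos φ₁ sin δ cos θ)
   = arcsin(-0.69247·0.99992 + 0.72144·0.01240·0.81208) = -43.24779°
λ₂ = λ₁ + atan2(sin θ sin δ cos φ₁, cos δ − sin φ₁ sin φ₂) = -170.79034°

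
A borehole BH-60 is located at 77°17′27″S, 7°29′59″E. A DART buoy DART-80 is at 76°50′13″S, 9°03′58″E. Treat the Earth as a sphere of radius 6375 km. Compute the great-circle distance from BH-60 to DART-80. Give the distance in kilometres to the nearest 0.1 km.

63.8 km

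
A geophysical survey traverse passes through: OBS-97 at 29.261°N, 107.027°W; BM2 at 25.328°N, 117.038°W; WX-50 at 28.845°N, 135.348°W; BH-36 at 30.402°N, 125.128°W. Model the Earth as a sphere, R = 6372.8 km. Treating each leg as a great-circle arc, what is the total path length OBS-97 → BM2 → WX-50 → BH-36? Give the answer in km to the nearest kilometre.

3937 km

OBS-97→BM2: c = 0.169680 rad, d = 1081.33 km
BM2→WX-50: c = 0.290740 rad, d = 1852.83 km
WX-50→BH-36: c = 0.157362 rad, d = 1002.84 km
Total = 1081.33 + 1852.83 + 1002.84 = 3937.00 km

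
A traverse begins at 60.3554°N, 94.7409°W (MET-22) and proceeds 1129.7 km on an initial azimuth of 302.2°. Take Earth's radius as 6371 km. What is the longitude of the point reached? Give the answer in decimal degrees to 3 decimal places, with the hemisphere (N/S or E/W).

δ = d/R = 1129.7/6371 = 0.177319 rad
φ₂ = arcsin(sin φ₁ cos δ + cos φ₁ sin δ cos θ)
   = arcsin(0.86911·0.98432 + 0.49462·0.17639·0.53288) = 64.41879°
λ₂ = λ₁ + atan2(sin θ sin δ cos φ₁, cos δ − sin φ₁ sin φ₂) = -114.96421°

114.964°W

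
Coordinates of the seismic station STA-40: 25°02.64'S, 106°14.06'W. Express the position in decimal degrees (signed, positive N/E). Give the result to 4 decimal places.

lat: 25.0440° S → -25.0440°
lon: 106.2343° W → -106.2343°

-25.0440°, -106.2343°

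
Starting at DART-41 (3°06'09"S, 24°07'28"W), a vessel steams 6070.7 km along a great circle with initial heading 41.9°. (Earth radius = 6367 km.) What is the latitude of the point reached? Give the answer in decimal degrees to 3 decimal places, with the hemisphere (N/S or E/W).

DART-41: φ = -3.10250°, λ = -24.12444°
δ = d/R = 6070.7/6367 = 0.953463 rad
φ₂ = arcsin(sin φ₁ cos δ + cos φ₁ sin δ cos θ)
   = arcsin(-0.05412·0.57886 + 0.99853·0.81543·0.74431) = 35.07942°
λ₂ = λ₁ + atan2(sin θ sin δ cos φ₁, cos δ − sin φ₁ sin φ₂) = 17.59169°

35.079°N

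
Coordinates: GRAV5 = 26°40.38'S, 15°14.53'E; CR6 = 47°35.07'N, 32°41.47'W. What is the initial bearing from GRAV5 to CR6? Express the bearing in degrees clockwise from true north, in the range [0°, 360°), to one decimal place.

GRAV5: φ = -26.67300°, λ = +15.24217°
CR6: φ = +47.58450°, λ = -32.69117°
Δλ = -47.9333°
y = sin Δλ · cos φ₂ = -0.500727
x = cos φ₁ sin φ₂ − sin φ₁ cos φ₂ cos Δλ = 0.862571
θ = atan2(y, x) = -30.1354° → 329.8646° (mod 360°)

329.9°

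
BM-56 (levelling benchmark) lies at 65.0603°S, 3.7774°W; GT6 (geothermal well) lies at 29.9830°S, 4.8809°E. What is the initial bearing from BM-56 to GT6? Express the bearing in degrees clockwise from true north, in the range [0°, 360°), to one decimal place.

Δλ = 8.6583°
y = sin Δλ · cos φ₂ = 0.130395
x = cos φ₁ sin φ₂ − sin φ₁ cos φ₂ cos Δλ = 0.565730
θ = atan2(y, x) = 12.9794° → 12.9794° (mod 360°)

13.0°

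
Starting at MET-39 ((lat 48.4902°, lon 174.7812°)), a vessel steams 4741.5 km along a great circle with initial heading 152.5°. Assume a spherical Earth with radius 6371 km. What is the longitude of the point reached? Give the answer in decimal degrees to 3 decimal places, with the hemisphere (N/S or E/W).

166.767°W

δ = d/R = 4741.5/6371 = 0.744232 rad
φ₂ = arcsin(sin φ₁ cos δ + cos φ₁ sin δ cos θ)
   = arcsin(0.74884·0.73561 + 0.66275·0.67741·-0.88701) = 8.77944°
λ₂ = λ₁ + atan2(sin θ sin δ cos φ₁, cos δ − sin φ₁ sin φ₂) = -166.76741°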